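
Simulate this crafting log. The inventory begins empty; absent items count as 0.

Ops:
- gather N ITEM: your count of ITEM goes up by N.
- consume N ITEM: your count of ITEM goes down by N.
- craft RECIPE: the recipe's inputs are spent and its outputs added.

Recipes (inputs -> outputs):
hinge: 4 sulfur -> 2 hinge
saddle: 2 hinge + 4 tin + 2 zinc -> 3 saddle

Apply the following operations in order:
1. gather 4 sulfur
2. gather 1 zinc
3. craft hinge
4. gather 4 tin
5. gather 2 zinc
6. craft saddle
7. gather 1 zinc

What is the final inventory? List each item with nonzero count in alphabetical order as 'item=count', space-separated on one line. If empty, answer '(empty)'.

After 1 (gather 4 sulfur): sulfur=4
After 2 (gather 1 zinc): sulfur=4 zinc=1
After 3 (craft hinge): hinge=2 zinc=1
After 4 (gather 4 tin): hinge=2 tin=4 zinc=1
After 5 (gather 2 zinc): hinge=2 tin=4 zinc=3
After 6 (craft saddle): saddle=3 zinc=1
After 7 (gather 1 zinc): saddle=3 zinc=2

Answer: saddle=3 zinc=2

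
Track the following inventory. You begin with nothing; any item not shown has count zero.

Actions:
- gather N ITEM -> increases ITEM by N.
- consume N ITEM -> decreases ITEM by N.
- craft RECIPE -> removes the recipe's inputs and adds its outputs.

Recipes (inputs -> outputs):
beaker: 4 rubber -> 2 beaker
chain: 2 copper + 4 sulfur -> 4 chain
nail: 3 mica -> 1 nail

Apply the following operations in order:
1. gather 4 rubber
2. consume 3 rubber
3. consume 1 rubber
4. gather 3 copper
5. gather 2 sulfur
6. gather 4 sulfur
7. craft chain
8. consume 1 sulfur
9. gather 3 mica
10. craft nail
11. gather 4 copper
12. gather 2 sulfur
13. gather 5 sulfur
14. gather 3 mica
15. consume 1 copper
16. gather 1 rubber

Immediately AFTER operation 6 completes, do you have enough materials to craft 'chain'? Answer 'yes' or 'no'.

After 1 (gather 4 rubber): rubber=4
After 2 (consume 3 rubber): rubber=1
After 3 (consume 1 rubber): (empty)
After 4 (gather 3 copper): copper=3
After 5 (gather 2 sulfur): copper=3 sulfur=2
After 6 (gather 4 sulfur): copper=3 sulfur=6

Answer: yes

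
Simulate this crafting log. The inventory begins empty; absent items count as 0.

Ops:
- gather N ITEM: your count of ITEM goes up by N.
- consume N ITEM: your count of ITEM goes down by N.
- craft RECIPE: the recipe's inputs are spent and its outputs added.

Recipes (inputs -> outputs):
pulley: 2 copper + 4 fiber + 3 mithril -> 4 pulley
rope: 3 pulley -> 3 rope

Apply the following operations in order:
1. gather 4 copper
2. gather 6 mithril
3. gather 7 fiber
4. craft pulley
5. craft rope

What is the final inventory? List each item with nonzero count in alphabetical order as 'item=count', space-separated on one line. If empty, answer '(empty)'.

Answer: copper=2 fiber=3 mithril=3 pulley=1 rope=3

Derivation:
After 1 (gather 4 copper): copper=4
After 2 (gather 6 mithril): copper=4 mithril=6
After 3 (gather 7 fiber): copper=4 fiber=7 mithril=6
After 4 (craft pulley): copper=2 fiber=3 mithril=3 pulley=4
After 5 (craft rope): copper=2 fiber=3 mithril=3 pulley=1 rope=3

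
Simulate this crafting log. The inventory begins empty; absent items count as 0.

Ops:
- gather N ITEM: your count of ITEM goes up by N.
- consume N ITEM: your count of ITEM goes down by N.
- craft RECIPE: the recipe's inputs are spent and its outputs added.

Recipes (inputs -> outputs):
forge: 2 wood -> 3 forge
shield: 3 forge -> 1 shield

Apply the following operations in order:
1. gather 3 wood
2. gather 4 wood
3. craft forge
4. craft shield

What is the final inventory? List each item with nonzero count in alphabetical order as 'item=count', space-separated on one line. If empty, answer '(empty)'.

Answer: shield=1 wood=5

Derivation:
After 1 (gather 3 wood): wood=3
After 2 (gather 4 wood): wood=7
After 3 (craft forge): forge=3 wood=5
After 4 (craft shield): shield=1 wood=5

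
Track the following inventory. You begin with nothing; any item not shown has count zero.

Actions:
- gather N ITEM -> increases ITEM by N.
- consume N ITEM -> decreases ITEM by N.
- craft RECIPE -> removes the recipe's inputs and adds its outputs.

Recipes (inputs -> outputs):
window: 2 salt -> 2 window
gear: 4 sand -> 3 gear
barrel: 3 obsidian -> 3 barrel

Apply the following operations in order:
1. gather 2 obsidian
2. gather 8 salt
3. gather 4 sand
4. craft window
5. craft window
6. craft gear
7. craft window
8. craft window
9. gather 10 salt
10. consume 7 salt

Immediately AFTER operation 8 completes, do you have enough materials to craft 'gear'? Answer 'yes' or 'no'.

After 1 (gather 2 obsidian): obsidian=2
After 2 (gather 8 salt): obsidian=2 salt=8
After 3 (gather 4 sand): obsidian=2 salt=8 sand=4
After 4 (craft window): obsidian=2 salt=6 sand=4 window=2
After 5 (craft window): obsidian=2 salt=4 sand=4 window=4
After 6 (craft gear): gear=3 obsidian=2 salt=4 window=4
After 7 (craft window): gear=3 obsidian=2 salt=2 window=6
After 8 (craft window): gear=3 obsidian=2 window=8

Answer: no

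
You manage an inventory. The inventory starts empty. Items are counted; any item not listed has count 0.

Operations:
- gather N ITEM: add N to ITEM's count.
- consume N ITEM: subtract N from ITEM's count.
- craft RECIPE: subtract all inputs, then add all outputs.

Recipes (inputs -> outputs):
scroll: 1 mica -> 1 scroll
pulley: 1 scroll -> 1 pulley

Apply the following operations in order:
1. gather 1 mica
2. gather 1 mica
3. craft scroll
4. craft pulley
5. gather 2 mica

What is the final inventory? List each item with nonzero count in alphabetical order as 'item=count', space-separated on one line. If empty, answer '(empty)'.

After 1 (gather 1 mica): mica=1
After 2 (gather 1 mica): mica=2
After 3 (craft scroll): mica=1 scroll=1
After 4 (craft pulley): mica=1 pulley=1
After 5 (gather 2 mica): mica=3 pulley=1

Answer: mica=3 pulley=1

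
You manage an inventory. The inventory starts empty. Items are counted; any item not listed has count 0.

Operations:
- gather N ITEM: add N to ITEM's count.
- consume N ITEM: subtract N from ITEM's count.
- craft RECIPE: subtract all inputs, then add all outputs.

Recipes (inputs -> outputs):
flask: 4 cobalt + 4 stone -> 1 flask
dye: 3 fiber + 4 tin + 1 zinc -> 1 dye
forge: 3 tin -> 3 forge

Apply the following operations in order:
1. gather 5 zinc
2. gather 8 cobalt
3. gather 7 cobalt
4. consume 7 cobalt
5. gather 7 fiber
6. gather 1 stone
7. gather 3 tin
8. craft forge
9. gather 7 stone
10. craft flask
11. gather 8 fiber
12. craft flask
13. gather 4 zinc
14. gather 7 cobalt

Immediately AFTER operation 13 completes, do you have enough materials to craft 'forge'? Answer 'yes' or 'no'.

Answer: no

Derivation:
After 1 (gather 5 zinc): zinc=5
After 2 (gather 8 cobalt): cobalt=8 zinc=5
After 3 (gather 7 cobalt): cobalt=15 zinc=5
After 4 (consume 7 cobalt): cobalt=8 zinc=5
After 5 (gather 7 fiber): cobalt=8 fiber=7 zinc=5
After 6 (gather 1 stone): cobalt=8 fiber=7 stone=1 zinc=5
After 7 (gather 3 tin): cobalt=8 fiber=7 stone=1 tin=3 zinc=5
After 8 (craft forge): cobalt=8 fiber=7 forge=3 stone=1 zinc=5
After 9 (gather 7 stone): cobalt=8 fiber=7 forge=3 stone=8 zinc=5
After 10 (craft flask): cobalt=4 fiber=7 flask=1 forge=3 stone=4 zinc=5
After 11 (gather 8 fiber): cobalt=4 fiber=15 flask=1 forge=3 stone=4 zinc=5
After 12 (craft flask): fiber=15 flask=2 forge=3 zinc=5
After 13 (gather 4 zinc): fiber=15 flask=2 forge=3 zinc=9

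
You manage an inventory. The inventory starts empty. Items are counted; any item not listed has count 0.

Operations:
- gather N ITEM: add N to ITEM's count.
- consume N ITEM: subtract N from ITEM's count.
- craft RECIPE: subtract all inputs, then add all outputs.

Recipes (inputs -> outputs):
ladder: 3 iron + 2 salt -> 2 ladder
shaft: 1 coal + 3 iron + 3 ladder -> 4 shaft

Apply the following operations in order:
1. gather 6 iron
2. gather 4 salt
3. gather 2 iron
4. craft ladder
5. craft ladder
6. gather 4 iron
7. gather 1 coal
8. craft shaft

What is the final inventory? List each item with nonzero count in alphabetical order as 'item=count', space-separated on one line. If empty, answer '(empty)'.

Answer: iron=3 ladder=1 shaft=4

Derivation:
After 1 (gather 6 iron): iron=6
After 2 (gather 4 salt): iron=6 salt=4
After 3 (gather 2 iron): iron=8 salt=4
After 4 (craft ladder): iron=5 ladder=2 salt=2
After 5 (craft ladder): iron=2 ladder=4
After 6 (gather 4 iron): iron=6 ladder=4
After 7 (gather 1 coal): coal=1 iron=6 ladder=4
After 8 (craft shaft): iron=3 ladder=1 shaft=4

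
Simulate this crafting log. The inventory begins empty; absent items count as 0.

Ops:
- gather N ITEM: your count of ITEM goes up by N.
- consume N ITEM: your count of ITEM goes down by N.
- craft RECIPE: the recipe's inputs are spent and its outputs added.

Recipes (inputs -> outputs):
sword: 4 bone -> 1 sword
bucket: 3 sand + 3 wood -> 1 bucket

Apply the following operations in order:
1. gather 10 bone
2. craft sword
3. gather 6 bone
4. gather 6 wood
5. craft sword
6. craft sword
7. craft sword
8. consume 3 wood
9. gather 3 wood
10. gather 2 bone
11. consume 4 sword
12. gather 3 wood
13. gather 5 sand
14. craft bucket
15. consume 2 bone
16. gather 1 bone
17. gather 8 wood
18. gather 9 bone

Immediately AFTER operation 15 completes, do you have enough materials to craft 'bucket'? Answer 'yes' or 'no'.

Answer: no

Derivation:
After 1 (gather 10 bone): bone=10
After 2 (craft sword): bone=6 sword=1
After 3 (gather 6 bone): bone=12 sword=1
After 4 (gather 6 wood): bone=12 sword=1 wood=6
After 5 (craft sword): bone=8 sword=2 wood=6
After 6 (craft sword): bone=4 sword=3 wood=6
After 7 (craft sword): sword=4 wood=6
After 8 (consume 3 wood): sword=4 wood=3
After 9 (gather 3 wood): sword=4 wood=6
After 10 (gather 2 bone): bone=2 sword=4 wood=6
After 11 (consume 4 sword): bone=2 wood=6
After 12 (gather 3 wood): bone=2 wood=9
After 13 (gather 5 sand): bone=2 sand=5 wood=9
After 14 (craft bucket): bone=2 bucket=1 sand=2 wood=6
After 15 (consume 2 bone): bucket=1 sand=2 wood=6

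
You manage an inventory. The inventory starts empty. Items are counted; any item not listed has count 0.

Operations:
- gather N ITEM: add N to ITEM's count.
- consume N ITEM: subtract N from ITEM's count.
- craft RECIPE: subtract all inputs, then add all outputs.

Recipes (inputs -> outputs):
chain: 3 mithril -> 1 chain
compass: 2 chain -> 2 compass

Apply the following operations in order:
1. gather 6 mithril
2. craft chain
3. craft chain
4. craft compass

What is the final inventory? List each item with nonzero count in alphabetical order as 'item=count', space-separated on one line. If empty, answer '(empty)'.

Answer: compass=2

Derivation:
After 1 (gather 6 mithril): mithril=6
After 2 (craft chain): chain=1 mithril=3
After 3 (craft chain): chain=2
After 4 (craft compass): compass=2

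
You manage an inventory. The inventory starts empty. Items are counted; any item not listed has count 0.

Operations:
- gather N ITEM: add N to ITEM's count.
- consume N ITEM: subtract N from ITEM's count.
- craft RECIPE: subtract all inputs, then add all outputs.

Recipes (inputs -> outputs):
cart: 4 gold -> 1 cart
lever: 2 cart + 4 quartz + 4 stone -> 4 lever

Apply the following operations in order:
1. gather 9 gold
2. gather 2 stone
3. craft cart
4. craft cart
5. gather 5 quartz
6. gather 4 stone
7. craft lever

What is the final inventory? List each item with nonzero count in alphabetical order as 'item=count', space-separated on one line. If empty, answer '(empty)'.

Answer: gold=1 lever=4 quartz=1 stone=2

Derivation:
After 1 (gather 9 gold): gold=9
After 2 (gather 2 stone): gold=9 stone=2
After 3 (craft cart): cart=1 gold=5 stone=2
After 4 (craft cart): cart=2 gold=1 stone=2
After 5 (gather 5 quartz): cart=2 gold=1 quartz=5 stone=2
After 6 (gather 4 stone): cart=2 gold=1 quartz=5 stone=6
After 7 (craft lever): gold=1 lever=4 quartz=1 stone=2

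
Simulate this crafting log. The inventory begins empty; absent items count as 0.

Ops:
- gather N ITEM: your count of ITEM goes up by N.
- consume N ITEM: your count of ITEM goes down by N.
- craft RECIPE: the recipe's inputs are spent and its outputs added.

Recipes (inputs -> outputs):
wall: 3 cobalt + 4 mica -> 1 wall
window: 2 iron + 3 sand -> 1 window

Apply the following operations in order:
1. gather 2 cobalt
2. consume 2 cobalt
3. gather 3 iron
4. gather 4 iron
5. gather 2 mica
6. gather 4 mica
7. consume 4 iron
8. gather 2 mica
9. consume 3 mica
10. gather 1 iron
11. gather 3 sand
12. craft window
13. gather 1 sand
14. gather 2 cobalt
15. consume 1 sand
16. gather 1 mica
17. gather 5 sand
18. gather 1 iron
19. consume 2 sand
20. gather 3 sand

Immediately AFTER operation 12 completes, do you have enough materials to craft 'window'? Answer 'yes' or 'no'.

After 1 (gather 2 cobalt): cobalt=2
After 2 (consume 2 cobalt): (empty)
After 3 (gather 3 iron): iron=3
After 4 (gather 4 iron): iron=7
After 5 (gather 2 mica): iron=7 mica=2
After 6 (gather 4 mica): iron=7 mica=6
After 7 (consume 4 iron): iron=3 mica=6
After 8 (gather 2 mica): iron=3 mica=8
After 9 (consume 3 mica): iron=3 mica=5
After 10 (gather 1 iron): iron=4 mica=5
After 11 (gather 3 sand): iron=4 mica=5 sand=3
After 12 (craft window): iron=2 mica=5 window=1

Answer: no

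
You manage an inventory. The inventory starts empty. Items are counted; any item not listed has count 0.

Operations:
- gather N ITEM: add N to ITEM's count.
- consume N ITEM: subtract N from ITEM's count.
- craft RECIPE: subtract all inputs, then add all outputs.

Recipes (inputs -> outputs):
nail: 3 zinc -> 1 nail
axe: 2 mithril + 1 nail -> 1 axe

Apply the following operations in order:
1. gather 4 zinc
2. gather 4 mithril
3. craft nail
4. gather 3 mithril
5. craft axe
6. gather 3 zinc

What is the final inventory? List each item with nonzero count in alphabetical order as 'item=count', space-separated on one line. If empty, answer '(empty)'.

After 1 (gather 4 zinc): zinc=4
After 2 (gather 4 mithril): mithril=4 zinc=4
After 3 (craft nail): mithril=4 nail=1 zinc=1
After 4 (gather 3 mithril): mithril=7 nail=1 zinc=1
After 5 (craft axe): axe=1 mithril=5 zinc=1
After 6 (gather 3 zinc): axe=1 mithril=5 zinc=4

Answer: axe=1 mithril=5 zinc=4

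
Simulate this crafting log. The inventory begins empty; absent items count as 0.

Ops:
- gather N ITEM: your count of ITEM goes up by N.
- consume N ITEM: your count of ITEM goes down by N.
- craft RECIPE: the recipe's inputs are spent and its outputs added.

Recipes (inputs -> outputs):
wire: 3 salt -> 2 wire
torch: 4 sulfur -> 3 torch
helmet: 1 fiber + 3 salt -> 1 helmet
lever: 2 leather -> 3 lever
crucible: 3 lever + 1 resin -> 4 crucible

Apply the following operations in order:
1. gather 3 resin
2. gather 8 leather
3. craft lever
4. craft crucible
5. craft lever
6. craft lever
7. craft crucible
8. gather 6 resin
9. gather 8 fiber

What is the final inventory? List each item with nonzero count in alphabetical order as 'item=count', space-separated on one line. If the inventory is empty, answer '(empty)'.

Answer: crucible=8 fiber=8 leather=2 lever=3 resin=7

Derivation:
After 1 (gather 3 resin): resin=3
After 2 (gather 8 leather): leather=8 resin=3
After 3 (craft lever): leather=6 lever=3 resin=3
After 4 (craft crucible): crucible=4 leather=6 resin=2
After 5 (craft lever): crucible=4 leather=4 lever=3 resin=2
After 6 (craft lever): crucible=4 leather=2 lever=6 resin=2
After 7 (craft crucible): crucible=8 leather=2 lever=3 resin=1
After 8 (gather 6 resin): crucible=8 leather=2 lever=3 resin=7
After 9 (gather 8 fiber): crucible=8 fiber=8 leather=2 lever=3 resin=7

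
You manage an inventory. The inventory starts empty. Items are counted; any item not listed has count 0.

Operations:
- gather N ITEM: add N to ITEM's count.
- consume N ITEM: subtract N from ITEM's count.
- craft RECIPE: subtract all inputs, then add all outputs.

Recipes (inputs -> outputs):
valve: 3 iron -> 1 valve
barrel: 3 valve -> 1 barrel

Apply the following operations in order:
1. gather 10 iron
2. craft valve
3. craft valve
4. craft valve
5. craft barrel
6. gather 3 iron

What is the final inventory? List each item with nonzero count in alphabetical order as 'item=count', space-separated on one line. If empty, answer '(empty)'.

After 1 (gather 10 iron): iron=10
After 2 (craft valve): iron=7 valve=1
After 3 (craft valve): iron=4 valve=2
After 4 (craft valve): iron=1 valve=3
After 5 (craft barrel): barrel=1 iron=1
After 6 (gather 3 iron): barrel=1 iron=4

Answer: barrel=1 iron=4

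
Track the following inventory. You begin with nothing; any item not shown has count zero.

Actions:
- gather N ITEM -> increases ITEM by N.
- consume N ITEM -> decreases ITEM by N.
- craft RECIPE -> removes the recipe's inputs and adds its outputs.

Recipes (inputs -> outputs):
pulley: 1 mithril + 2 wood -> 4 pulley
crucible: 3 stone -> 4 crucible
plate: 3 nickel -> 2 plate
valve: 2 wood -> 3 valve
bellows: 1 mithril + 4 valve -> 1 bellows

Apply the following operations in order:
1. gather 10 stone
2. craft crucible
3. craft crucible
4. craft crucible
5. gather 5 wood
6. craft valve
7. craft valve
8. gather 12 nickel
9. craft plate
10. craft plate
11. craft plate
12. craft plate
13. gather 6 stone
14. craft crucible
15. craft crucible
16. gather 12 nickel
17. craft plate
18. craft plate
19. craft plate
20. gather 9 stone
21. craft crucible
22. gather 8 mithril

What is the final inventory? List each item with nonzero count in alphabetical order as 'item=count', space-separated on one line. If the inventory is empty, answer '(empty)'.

Answer: crucible=24 mithril=8 nickel=3 plate=14 stone=7 valve=6 wood=1

Derivation:
After 1 (gather 10 stone): stone=10
After 2 (craft crucible): crucible=4 stone=7
After 3 (craft crucible): crucible=8 stone=4
After 4 (craft crucible): crucible=12 stone=1
After 5 (gather 5 wood): crucible=12 stone=1 wood=5
After 6 (craft valve): crucible=12 stone=1 valve=3 wood=3
After 7 (craft valve): crucible=12 stone=1 valve=6 wood=1
After 8 (gather 12 nickel): crucible=12 nickel=12 stone=1 valve=6 wood=1
After 9 (craft plate): crucible=12 nickel=9 plate=2 stone=1 valve=6 wood=1
After 10 (craft plate): crucible=12 nickel=6 plate=4 stone=1 valve=6 wood=1
After 11 (craft plate): crucible=12 nickel=3 plate=6 stone=1 valve=6 wood=1
After 12 (craft plate): crucible=12 plate=8 stone=1 valve=6 wood=1
After 13 (gather 6 stone): crucible=12 plate=8 stone=7 valve=6 wood=1
After 14 (craft crucible): crucible=16 plate=8 stone=4 valve=6 wood=1
After 15 (craft crucible): crucible=20 plate=8 stone=1 valve=6 wood=1
After 16 (gather 12 nickel): crucible=20 nickel=12 plate=8 stone=1 valve=6 wood=1
After 17 (craft plate): crucible=20 nickel=9 plate=10 stone=1 valve=6 wood=1
After 18 (craft plate): crucible=20 nickel=6 plate=12 stone=1 valve=6 wood=1
After 19 (craft plate): crucible=20 nickel=3 plate=14 stone=1 valve=6 wood=1
After 20 (gather 9 stone): crucible=20 nickel=3 plate=14 stone=10 valve=6 wood=1
After 21 (craft crucible): crucible=24 nickel=3 plate=14 stone=7 valve=6 wood=1
After 22 (gather 8 mithril): crucible=24 mithril=8 nickel=3 plate=14 stone=7 valve=6 wood=1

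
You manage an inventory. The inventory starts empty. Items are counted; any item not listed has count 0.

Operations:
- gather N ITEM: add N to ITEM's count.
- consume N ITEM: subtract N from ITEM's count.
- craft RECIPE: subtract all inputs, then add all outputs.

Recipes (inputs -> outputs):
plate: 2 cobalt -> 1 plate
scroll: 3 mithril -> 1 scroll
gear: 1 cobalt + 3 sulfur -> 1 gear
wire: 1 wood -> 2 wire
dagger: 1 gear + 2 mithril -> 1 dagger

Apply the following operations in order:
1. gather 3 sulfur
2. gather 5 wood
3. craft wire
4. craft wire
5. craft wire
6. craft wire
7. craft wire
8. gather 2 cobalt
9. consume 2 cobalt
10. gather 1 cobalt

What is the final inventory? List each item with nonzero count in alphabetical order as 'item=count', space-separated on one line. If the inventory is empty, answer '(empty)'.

After 1 (gather 3 sulfur): sulfur=3
After 2 (gather 5 wood): sulfur=3 wood=5
After 3 (craft wire): sulfur=3 wire=2 wood=4
After 4 (craft wire): sulfur=3 wire=4 wood=3
After 5 (craft wire): sulfur=3 wire=6 wood=2
After 6 (craft wire): sulfur=3 wire=8 wood=1
After 7 (craft wire): sulfur=3 wire=10
After 8 (gather 2 cobalt): cobalt=2 sulfur=3 wire=10
After 9 (consume 2 cobalt): sulfur=3 wire=10
After 10 (gather 1 cobalt): cobalt=1 sulfur=3 wire=10

Answer: cobalt=1 sulfur=3 wire=10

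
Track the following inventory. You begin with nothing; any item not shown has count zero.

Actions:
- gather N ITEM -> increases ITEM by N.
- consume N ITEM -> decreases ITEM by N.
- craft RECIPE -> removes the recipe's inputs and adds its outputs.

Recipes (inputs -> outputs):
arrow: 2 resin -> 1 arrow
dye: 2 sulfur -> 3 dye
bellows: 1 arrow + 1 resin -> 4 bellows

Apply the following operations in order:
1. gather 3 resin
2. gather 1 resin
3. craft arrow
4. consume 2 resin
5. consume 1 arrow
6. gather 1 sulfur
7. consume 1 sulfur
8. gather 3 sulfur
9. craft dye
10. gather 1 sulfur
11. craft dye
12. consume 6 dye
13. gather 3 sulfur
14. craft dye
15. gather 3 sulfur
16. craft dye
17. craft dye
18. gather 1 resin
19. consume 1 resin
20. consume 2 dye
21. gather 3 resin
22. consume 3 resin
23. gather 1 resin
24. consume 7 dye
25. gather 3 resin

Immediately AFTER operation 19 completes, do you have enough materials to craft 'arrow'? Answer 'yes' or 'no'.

After 1 (gather 3 resin): resin=3
After 2 (gather 1 resin): resin=4
After 3 (craft arrow): arrow=1 resin=2
After 4 (consume 2 resin): arrow=1
After 5 (consume 1 arrow): (empty)
After 6 (gather 1 sulfur): sulfur=1
After 7 (consume 1 sulfur): (empty)
After 8 (gather 3 sulfur): sulfur=3
After 9 (craft dye): dye=3 sulfur=1
After 10 (gather 1 sulfur): dye=3 sulfur=2
After 11 (craft dye): dye=6
After 12 (consume 6 dye): (empty)
After 13 (gather 3 sulfur): sulfur=3
After 14 (craft dye): dye=3 sulfur=1
After 15 (gather 3 sulfur): dye=3 sulfur=4
After 16 (craft dye): dye=6 sulfur=2
After 17 (craft dye): dye=9
After 18 (gather 1 resin): dye=9 resin=1
After 19 (consume 1 resin): dye=9

Answer: no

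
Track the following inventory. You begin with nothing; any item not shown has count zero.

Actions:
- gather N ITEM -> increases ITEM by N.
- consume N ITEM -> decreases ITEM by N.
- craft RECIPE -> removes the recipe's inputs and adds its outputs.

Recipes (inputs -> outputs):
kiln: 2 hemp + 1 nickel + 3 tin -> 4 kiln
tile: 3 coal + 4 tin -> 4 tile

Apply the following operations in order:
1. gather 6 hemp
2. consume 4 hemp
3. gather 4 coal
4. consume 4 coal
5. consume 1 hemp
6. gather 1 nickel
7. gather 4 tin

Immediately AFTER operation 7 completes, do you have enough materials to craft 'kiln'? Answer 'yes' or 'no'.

Answer: no

Derivation:
After 1 (gather 6 hemp): hemp=6
After 2 (consume 4 hemp): hemp=2
After 3 (gather 4 coal): coal=4 hemp=2
After 4 (consume 4 coal): hemp=2
After 5 (consume 1 hemp): hemp=1
After 6 (gather 1 nickel): hemp=1 nickel=1
After 7 (gather 4 tin): hemp=1 nickel=1 tin=4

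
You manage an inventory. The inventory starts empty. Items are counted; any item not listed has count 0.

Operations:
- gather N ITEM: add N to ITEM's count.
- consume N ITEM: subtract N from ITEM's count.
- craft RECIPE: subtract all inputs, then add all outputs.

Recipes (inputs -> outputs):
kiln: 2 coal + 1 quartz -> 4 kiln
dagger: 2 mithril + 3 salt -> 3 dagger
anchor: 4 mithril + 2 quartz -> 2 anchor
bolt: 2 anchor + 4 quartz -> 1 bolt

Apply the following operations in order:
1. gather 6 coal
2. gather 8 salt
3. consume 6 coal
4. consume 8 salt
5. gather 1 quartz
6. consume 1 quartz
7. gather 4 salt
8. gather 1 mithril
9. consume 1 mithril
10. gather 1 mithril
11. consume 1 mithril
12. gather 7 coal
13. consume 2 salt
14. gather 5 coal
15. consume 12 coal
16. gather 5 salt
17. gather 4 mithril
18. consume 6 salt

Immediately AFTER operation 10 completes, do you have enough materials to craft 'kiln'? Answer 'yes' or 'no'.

Answer: no

Derivation:
After 1 (gather 6 coal): coal=6
After 2 (gather 8 salt): coal=6 salt=8
After 3 (consume 6 coal): salt=8
After 4 (consume 8 salt): (empty)
After 5 (gather 1 quartz): quartz=1
After 6 (consume 1 quartz): (empty)
After 7 (gather 4 salt): salt=4
After 8 (gather 1 mithril): mithril=1 salt=4
After 9 (consume 1 mithril): salt=4
After 10 (gather 1 mithril): mithril=1 salt=4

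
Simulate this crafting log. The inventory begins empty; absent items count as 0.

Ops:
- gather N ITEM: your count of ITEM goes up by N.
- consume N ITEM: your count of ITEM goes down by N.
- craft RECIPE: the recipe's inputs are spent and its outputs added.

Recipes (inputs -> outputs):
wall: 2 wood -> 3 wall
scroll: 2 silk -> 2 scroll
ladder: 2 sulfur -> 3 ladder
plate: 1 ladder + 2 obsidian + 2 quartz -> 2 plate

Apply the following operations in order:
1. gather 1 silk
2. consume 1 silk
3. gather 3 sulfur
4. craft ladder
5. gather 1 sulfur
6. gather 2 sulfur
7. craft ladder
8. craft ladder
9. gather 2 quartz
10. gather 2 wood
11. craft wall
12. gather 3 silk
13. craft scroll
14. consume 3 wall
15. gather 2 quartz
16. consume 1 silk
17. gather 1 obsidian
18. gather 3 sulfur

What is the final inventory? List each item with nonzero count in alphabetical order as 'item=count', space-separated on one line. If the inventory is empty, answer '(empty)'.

After 1 (gather 1 silk): silk=1
After 2 (consume 1 silk): (empty)
After 3 (gather 3 sulfur): sulfur=3
After 4 (craft ladder): ladder=3 sulfur=1
After 5 (gather 1 sulfur): ladder=3 sulfur=2
After 6 (gather 2 sulfur): ladder=3 sulfur=4
After 7 (craft ladder): ladder=6 sulfur=2
After 8 (craft ladder): ladder=9
After 9 (gather 2 quartz): ladder=9 quartz=2
After 10 (gather 2 wood): ladder=9 quartz=2 wood=2
After 11 (craft wall): ladder=9 quartz=2 wall=3
After 12 (gather 3 silk): ladder=9 quartz=2 silk=3 wall=3
After 13 (craft scroll): ladder=9 quartz=2 scroll=2 silk=1 wall=3
After 14 (consume 3 wall): ladder=9 quartz=2 scroll=2 silk=1
After 15 (gather 2 quartz): ladder=9 quartz=4 scroll=2 silk=1
After 16 (consume 1 silk): ladder=9 quartz=4 scroll=2
After 17 (gather 1 obsidian): ladder=9 obsidian=1 quartz=4 scroll=2
After 18 (gather 3 sulfur): ladder=9 obsidian=1 quartz=4 scroll=2 sulfur=3

Answer: ladder=9 obsidian=1 quartz=4 scroll=2 sulfur=3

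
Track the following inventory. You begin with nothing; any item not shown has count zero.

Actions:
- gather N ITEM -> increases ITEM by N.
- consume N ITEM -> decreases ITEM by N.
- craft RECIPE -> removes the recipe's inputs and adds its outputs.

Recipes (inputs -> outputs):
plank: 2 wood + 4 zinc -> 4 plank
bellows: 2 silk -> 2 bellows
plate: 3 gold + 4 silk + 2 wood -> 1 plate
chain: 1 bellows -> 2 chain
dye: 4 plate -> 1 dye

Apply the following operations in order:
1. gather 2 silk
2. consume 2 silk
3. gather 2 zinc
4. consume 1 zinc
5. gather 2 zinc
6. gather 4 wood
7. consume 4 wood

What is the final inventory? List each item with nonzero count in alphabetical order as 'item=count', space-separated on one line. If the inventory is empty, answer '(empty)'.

After 1 (gather 2 silk): silk=2
After 2 (consume 2 silk): (empty)
After 3 (gather 2 zinc): zinc=2
After 4 (consume 1 zinc): zinc=1
After 5 (gather 2 zinc): zinc=3
After 6 (gather 4 wood): wood=4 zinc=3
After 7 (consume 4 wood): zinc=3

Answer: zinc=3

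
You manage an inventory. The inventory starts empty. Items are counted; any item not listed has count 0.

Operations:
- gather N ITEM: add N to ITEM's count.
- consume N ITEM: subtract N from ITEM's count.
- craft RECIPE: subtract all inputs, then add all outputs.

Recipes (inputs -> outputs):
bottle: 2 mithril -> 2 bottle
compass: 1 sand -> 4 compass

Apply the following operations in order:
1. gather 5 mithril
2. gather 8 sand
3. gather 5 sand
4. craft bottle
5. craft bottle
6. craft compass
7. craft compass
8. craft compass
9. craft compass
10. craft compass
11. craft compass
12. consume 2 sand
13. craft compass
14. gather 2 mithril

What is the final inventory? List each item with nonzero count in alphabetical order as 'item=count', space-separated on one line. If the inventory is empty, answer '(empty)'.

Answer: bottle=4 compass=28 mithril=3 sand=4

Derivation:
After 1 (gather 5 mithril): mithril=5
After 2 (gather 8 sand): mithril=5 sand=8
After 3 (gather 5 sand): mithril=5 sand=13
After 4 (craft bottle): bottle=2 mithril=3 sand=13
After 5 (craft bottle): bottle=4 mithril=1 sand=13
After 6 (craft compass): bottle=4 compass=4 mithril=1 sand=12
After 7 (craft compass): bottle=4 compass=8 mithril=1 sand=11
After 8 (craft compass): bottle=4 compass=12 mithril=1 sand=10
After 9 (craft compass): bottle=4 compass=16 mithril=1 sand=9
After 10 (craft compass): bottle=4 compass=20 mithril=1 sand=8
After 11 (craft compass): bottle=4 compass=24 mithril=1 sand=7
After 12 (consume 2 sand): bottle=4 compass=24 mithril=1 sand=5
After 13 (craft compass): bottle=4 compass=28 mithril=1 sand=4
After 14 (gather 2 mithril): bottle=4 compass=28 mithril=3 sand=4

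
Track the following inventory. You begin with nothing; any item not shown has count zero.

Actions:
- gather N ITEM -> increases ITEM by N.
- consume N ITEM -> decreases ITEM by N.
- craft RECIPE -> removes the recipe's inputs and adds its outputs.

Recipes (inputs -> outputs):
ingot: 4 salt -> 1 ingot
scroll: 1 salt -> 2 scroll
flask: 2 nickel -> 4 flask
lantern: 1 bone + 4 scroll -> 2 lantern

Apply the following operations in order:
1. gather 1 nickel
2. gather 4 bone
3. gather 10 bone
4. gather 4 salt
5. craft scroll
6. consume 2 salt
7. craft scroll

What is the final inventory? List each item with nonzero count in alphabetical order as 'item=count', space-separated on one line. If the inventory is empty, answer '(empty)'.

Answer: bone=14 nickel=1 scroll=4

Derivation:
After 1 (gather 1 nickel): nickel=1
After 2 (gather 4 bone): bone=4 nickel=1
After 3 (gather 10 bone): bone=14 nickel=1
After 4 (gather 4 salt): bone=14 nickel=1 salt=4
After 5 (craft scroll): bone=14 nickel=1 salt=3 scroll=2
After 6 (consume 2 salt): bone=14 nickel=1 salt=1 scroll=2
After 7 (craft scroll): bone=14 nickel=1 scroll=4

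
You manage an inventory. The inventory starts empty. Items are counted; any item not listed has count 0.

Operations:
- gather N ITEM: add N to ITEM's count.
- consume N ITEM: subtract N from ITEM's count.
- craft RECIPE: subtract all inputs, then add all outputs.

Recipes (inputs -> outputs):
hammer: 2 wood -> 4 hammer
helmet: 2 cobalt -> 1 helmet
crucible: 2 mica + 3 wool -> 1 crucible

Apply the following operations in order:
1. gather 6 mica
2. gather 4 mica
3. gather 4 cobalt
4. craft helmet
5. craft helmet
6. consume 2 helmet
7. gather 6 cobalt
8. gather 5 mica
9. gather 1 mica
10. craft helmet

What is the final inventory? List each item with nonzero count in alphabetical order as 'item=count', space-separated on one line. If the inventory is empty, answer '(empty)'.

Answer: cobalt=4 helmet=1 mica=16

Derivation:
After 1 (gather 6 mica): mica=6
After 2 (gather 4 mica): mica=10
After 3 (gather 4 cobalt): cobalt=4 mica=10
After 4 (craft helmet): cobalt=2 helmet=1 mica=10
After 5 (craft helmet): helmet=2 mica=10
After 6 (consume 2 helmet): mica=10
After 7 (gather 6 cobalt): cobalt=6 mica=10
After 8 (gather 5 mica): cobalt=6 mica=15
After 9 (gather 1 mica): cobalt=6 mica=16
After 10 (craft helmet): cobalt=4 helmet=1 mica=16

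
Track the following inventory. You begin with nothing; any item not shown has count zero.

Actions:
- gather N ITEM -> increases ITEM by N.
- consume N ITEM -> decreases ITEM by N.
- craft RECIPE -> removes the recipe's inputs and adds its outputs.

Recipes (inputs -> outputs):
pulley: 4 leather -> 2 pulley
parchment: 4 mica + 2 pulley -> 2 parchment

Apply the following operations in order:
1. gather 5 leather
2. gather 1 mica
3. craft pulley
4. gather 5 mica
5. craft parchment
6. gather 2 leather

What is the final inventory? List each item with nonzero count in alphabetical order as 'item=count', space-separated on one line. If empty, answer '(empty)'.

After 1 (gather 5 leather): leather=5
After 2 (gather 1 mica): leather=5 mica=1
After 3 (craft pulley): leather=1 mica=1 pulley=2
After 4 (gather 5 mica): leather=1 mica=6 pulley=2
After 5 (craft parchment): leather=1 mica=2 parchment=2
After 6 (gather 2 leather): leather=3 mica=2 parchment=2

Answer: leather=3 mica=2 parchment=2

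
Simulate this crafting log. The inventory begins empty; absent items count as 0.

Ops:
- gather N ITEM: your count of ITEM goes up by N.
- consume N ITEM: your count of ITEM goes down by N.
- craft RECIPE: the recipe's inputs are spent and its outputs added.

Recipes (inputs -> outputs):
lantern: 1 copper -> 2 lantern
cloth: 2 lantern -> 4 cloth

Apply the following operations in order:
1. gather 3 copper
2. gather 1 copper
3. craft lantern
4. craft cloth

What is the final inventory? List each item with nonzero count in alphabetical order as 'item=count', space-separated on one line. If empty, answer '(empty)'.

After 1 (gather 3 copper): copper=3
After 2 (gather 1 copper): copper=4
After 3 (craft lantern): copper=3 lantern=2
After 4 (craft cloth): cloth=4 copper=3

Answer: cloth=4 copper=3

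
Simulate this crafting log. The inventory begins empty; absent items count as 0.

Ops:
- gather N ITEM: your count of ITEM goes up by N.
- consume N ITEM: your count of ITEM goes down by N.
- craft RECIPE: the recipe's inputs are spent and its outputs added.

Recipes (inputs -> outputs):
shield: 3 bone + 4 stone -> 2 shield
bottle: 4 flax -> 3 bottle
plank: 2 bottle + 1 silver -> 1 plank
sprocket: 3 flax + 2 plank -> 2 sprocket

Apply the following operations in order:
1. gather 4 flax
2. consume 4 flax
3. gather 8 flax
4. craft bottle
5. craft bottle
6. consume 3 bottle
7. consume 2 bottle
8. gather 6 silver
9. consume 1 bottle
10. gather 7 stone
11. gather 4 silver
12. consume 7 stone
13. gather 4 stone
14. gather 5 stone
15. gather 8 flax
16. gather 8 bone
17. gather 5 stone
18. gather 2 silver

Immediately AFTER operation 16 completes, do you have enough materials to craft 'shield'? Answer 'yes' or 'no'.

After 1 (gather 4 flax): flax=4
After 2 (consume 4 flax): (empty)
After 3 (gather 8 flax): flax=8
After 4 (craft bottle): bottle=3 flax=4
After 5 (craft bottle): bottle=6
After 6 (consume 3 bottle): bottle=3
After 7 (consume 2 bottle): bottle=1
After 8 (gather 6 silver): bottle=1 silver=6
After 9 (consume 1 bottle): silver=6
After 10 (gather 7 stone): silver=6 stone=7
After 11 (gather 4 silver): silver=10 stone=7
After 12 (consume 7 stone): silver=10
After 13 (gather 4 stone): silver=10 stone=4
After 14 (gather 5 stone): silver=10 stone=9
After 15 (gather 8 flax): flax=8 silver=10 stone=9
After 16 (gather 8 bone): bone=8 flax=8 silver=10 stone=9

Answer: yes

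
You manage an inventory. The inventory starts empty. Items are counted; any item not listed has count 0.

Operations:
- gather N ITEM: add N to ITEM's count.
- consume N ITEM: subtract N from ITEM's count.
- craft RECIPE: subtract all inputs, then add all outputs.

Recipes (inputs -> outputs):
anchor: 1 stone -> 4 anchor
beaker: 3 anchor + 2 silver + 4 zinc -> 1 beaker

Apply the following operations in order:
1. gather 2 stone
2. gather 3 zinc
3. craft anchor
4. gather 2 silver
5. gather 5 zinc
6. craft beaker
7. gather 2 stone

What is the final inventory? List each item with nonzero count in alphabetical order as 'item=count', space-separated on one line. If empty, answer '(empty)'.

After 1 (gather 2 stone): stone=2
After 2 (gather 3 zinc): stone=2 zinc=3
After 3 (craft anchor): anchor=4 stone=1 zinc=3
After 4 (gather 2 silver): anchor=4 silver=2 stone=1 zinc=3
After 5 (gather 5 zinc): anchor=4 silver=2 stone=1 zinc=8
After 6 (craft beaker): anchor=1 beaker=1 stone=1 zinc=4
After 7 (gather 2 stone): anchor=1 beaker=1 stone=3 zinc=4

Answer: anchor=1 beaker=1 stone=3 zinc=4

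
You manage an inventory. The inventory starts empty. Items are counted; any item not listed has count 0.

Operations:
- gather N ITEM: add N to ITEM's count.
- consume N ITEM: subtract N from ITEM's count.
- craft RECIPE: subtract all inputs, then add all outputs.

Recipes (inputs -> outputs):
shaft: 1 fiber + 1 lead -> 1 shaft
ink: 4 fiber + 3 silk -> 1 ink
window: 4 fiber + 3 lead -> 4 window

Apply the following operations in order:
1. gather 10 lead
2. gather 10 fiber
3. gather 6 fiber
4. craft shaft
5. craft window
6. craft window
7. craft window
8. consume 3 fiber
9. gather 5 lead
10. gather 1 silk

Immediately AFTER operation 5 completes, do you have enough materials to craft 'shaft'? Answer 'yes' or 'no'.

After 1 (gather 10 lead): lead=10
After 2 (gather 10 fiber): fiber=10 lead=10
After 3 (gather 6 fiber): fiber=16 lead=10
After 4 (craft shaft): fiber=15 lead=9 shaft=1
After 5 (craft window): fiber=11 lead=6 shaft=1 window=4

Answer: yes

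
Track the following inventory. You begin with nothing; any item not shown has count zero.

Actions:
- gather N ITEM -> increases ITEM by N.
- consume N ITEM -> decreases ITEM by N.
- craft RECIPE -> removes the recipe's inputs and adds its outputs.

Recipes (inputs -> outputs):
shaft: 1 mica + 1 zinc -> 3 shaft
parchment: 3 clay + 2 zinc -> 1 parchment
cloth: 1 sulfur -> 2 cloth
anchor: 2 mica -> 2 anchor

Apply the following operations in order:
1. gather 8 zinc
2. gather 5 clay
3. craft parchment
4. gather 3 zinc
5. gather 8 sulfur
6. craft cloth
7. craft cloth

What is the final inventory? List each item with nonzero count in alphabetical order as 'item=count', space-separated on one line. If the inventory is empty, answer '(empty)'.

After 1 (gather 8 zinc): zinc=8
After 2 (gather 5 clay): clay=5 zinc=8
After 3 (craft parchment): clay=2 parchment=1 zinc=6
After 4 (gather 3 zinc): clay=2 parchment=1 zinc=9
After 5 (gather 8 sulfur): clay=2 parchment=1 sulfur=8 zinc=9
After 6 (craft cloth): clay=2 cloth=2 parchment=1 sulfur=7 zinc=9
After 7 (craft cloth): clay=2 cloth=4 parchment=1 sulfur=6 zinc=9

Answer: clay=2 cloth=4 parchment=1 sulfur=6 zinc=9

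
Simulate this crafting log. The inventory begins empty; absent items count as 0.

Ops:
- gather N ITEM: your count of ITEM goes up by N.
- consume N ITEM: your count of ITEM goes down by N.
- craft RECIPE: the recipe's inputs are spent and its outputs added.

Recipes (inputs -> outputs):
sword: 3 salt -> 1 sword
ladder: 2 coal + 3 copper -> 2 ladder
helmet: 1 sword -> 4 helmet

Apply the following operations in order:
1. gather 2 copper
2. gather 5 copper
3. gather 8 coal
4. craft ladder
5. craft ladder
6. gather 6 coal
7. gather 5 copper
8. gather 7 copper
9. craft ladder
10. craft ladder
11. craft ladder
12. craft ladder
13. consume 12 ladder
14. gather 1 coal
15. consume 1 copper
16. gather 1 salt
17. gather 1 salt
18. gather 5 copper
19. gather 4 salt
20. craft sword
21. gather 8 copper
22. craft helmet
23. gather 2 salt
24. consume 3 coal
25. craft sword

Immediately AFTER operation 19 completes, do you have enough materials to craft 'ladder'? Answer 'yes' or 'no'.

After 1 (gather 2 copper): copper=2
After 2 (gather 5 copper): copper=7
After 3 (gather 8 coal): coal=8 copper=7
After 4 (craft ladder): coal=6 copper=4 ladder=2
After 5 (craft ladder): coal=4 copper=1 ladder=4
After 6 (gather 6 coal): coal=10 copper=1 ladder=4
After 7 (gather 5 copper): coal=10 copper=6 ladder=4
After 8 (gather 7 copper): coal=10 copper=13 ladder=4
After 9 (craft ladder): coal=8 copper=10 ladder=6
After 10 (craft ladder): coal=6 copper=7 ladder=8
After 11 (craft ladder): coal=4 copper=4 ladder=10
After 12 (craft ladder): coal=2 copper=1 ladder=12
After 13 (consume 12 ladder): coal=2 copper=1
After 14 (gather 1 coal): coal=3 copper=1
After 15 (consume 1 copper): coal=3
After 16 (gather 1 salt): coal=3 salt=1
After 17 (gather 1 salt): coal=3 salt=2
After 18 (gather 5 copper): coal=3 copper=5 salt=2
After 19 (gather 4 salt): coal=3 copper=5 salt=6

Answer: yes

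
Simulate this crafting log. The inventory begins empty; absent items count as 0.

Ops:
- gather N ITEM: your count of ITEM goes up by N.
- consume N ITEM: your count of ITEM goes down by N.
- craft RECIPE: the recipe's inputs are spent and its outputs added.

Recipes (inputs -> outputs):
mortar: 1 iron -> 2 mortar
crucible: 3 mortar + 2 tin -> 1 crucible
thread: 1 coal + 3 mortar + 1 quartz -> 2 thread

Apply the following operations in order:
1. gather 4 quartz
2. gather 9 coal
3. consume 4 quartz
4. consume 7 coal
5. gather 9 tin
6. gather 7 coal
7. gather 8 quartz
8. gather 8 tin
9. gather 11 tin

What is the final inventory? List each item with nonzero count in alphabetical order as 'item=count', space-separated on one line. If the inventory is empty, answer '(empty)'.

Answer: coal=9 quartz=8 tin=28

Derivation:
After 1 (gather 4 quartz): quartz=4
After 2 (gather 9 coal): coal=9 quartz=4
After 3 (consume 4 quartz): coal=9
After 4 (consume 7 coal): coal=2
After 5 (gather 9 tin): coal=2 tin=9
After 6 (gather 7 coal): coal=9 tin=9
After 7 (gather 8 quartz): coal=9 quartz=8 tin=9
After 8 (gather 8 tin): coal=9 quartz=8 tin=17
After 9 (gather 11 tin): coal=9 quartz=8 tin=28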